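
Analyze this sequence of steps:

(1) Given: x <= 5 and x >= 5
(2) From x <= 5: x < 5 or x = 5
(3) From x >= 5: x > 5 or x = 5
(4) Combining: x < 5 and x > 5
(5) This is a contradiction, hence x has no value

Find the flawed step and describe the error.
Step 4: Combining: x < 5 and x > 5

Step 4 incorrectly combines the conditions. From x <= 5 and x >= 5, the intersection is x = 5. The error treats the 'or' cases as 'and' requirements. The correct conclusion is that x = 5 is the unique solution, not that no solution exists.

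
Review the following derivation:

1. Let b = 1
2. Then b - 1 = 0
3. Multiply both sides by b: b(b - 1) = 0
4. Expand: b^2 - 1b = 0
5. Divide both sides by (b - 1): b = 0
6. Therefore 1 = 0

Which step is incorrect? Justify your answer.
Step 5: Divide both sides by (b - 1): b = 0

Step 5 divides both sides by (b - 1). However, since b = 1, we have (b - 1) = 0. Division by zero is undefined, making this step invalid.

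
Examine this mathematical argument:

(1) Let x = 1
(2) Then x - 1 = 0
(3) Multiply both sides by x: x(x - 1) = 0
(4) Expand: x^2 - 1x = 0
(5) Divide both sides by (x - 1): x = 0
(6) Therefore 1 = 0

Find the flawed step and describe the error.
Step 5: Divide both sides by (x - 1): x = 0

Step 5 divides both sides by (x - 1). However, since x = 1, we have (x - 1) = 0. Division by zero is undefined, making this step invalid.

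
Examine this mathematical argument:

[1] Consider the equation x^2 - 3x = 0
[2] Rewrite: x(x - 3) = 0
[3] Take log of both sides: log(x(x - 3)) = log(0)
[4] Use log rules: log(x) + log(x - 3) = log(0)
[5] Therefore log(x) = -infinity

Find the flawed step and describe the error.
Step 3: Take log of both sides: log(x(x - 3)) = log(0)

Step 3 takes the logarithm of both sides, resulting in log(0) on the right side. The logarithm is only defined for positive numbers; log(0) is undefined (approaches negative infinity). This operation is invalid.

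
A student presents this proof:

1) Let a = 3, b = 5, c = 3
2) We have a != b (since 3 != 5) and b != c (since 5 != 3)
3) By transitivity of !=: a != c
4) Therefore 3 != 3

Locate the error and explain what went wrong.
Step 3: By transitivity of !=: a != c

Step 3 incorrectly applies transitivity to the '!=' relation. Transitivity states: if a R b and b R c, then a R c. However, '!=' is not transitive. Counterexample: 3 != 5 and 5 != 3, but 3 = 3 (both equal 3). Transitivity holds for relations like <, <=, =, but not for !=.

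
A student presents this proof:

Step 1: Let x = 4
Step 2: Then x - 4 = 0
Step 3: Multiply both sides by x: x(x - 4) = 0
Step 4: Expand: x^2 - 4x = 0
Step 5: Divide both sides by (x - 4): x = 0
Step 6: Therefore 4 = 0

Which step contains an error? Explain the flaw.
Step 5: Divide both sides by (x - 4): x = 0

Step 5 divides both sides by (x - 4). However, since x = 4, we have (x - 4) = 0. Division by zero is undefined, making this step invalid.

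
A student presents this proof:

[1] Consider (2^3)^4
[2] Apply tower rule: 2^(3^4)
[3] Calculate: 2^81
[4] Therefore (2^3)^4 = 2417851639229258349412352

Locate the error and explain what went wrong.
Step 2: Apply tower rule: 2^(3^4)

Step 2 incorrectly states that (a^b)^c = a^(b^c). The correct rule is (a^b)^c = a^(b×c). The actual value is (2^3)^4 = 2^12 = 4096, not 2^81 = 2417851639229258349412352.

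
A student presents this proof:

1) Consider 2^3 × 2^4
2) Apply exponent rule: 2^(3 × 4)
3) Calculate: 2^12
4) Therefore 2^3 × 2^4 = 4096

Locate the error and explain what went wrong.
Step 2: Apply exponent rule: 2^(3 × 4)

Step 2 incorrectly states that a^b × a^c = a^(b×c). The correct rule is a^b × a^c = a^(b+c). The actual value is 2^3 × 2^4 = 2^7 = 128, not 2^12 = 4096.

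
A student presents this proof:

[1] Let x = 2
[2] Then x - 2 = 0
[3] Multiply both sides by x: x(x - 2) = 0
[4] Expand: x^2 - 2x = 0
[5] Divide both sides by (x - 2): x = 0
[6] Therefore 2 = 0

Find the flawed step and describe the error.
Step 5: Divide both sides by (x - 2): x = 0

Step 5 divides both sides by (x - 2). However, since x = 2, we have (x - 2) = 0. Division by zero is undefined, making this step invalid.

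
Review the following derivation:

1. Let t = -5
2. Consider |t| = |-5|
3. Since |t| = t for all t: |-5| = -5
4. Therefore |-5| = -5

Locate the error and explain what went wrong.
Step 3: Since |t| = t for all t: |-5| = -5

Step 3 incorrectly states that |t| = t for all t. The correct definition is |t| = t when t >= 0, and |t| = -t when t < 0. Since -5 < 0, we have |-5| = -(-5) = 5, not -5.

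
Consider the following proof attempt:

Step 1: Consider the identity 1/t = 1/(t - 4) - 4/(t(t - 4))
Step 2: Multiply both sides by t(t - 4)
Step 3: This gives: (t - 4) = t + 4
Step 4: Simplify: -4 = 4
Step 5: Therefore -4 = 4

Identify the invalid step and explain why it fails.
Step 3: This gives: (t - 4) = t + 4

Step 3 makes a sign error when clearing denominators. Multiplying -4/(t(t - 4)) by t(t - 4) gives -4, not +4. The correct result is (t - 4) = t - 4, which is trivially true, not (t - 4) = t + 4. (Step 1 is a valid identity: 1/(t - 4) - 4/(t(t - 4)) = (t - 4)/(t(t - 4)) = 1/t.)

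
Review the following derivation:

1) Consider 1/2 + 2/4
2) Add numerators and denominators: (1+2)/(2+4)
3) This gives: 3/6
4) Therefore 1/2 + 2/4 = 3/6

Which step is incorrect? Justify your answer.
Step 2: Add numerators and denominators: (1+2)/(2+4)

Step 2 incorrectly adds fractions by separately adding numerators and denominators. This is wrong. The correct method requires a common denominator: 1/2 + 2/4 = (1×4 + 2×2)/(2×4) = 8/8 = 1. The method used gives 3/6, which is different.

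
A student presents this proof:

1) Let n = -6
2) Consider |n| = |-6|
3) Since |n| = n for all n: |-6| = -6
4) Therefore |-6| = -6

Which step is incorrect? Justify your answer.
Step 3: Since |n| = n for all n: |-6| = -6

Step 3 incorrectly states that |n| = n for all n. The correct definition is |n| = n when n >= 0, and |n| = -n when n < 0. Since -6 < 0, we have |-6| = -(-6) = 6, not -6.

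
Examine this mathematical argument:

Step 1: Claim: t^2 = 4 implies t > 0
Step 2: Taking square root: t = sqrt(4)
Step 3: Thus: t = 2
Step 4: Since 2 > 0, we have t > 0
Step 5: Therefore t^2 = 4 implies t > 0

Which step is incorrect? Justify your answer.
Step 2: Taking square root: t = sqrt(4)

Step 2 takes the square root and assumes the positive root only. The equation t^2 = 4 actually has two solutions: t = 2 and t = -2. The proof silently assumes t > 0 without justification, then uses this assumption to conclude t > 0, which is circular. The counterexample t = -2 shows the claim is false.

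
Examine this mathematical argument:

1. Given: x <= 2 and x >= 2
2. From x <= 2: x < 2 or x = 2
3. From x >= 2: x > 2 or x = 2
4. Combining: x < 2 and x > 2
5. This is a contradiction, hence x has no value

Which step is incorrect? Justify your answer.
Step 4: Combining: x < 2 and x > 2

Step 4 incorrectly combines the conditions. From x <= 2 and x >= 2, the intersection is x = 2. The error treats the 'or' cases as 'and' requirements. The correct conclusion is that x = 2 is the unique solution, not that no solution exists.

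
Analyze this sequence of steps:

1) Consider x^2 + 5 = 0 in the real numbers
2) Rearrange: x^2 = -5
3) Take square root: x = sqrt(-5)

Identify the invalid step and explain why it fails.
Step 3: Take square root: x = sqrt(-5)

Step 3 takes the square root of -5, which is negative. In the real number system, the square root of a negative number is undefined. The equation x^2 + 5 = 0 has no real solutions. Square roots of negative numbers only exist in the complex numbers.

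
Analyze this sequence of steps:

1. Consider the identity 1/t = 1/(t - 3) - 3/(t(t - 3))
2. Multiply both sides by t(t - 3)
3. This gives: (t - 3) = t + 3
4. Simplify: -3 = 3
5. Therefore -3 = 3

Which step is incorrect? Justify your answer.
Step 3: This gives: (t - 3) = t + 3

Step 3 makes a sign error when clearing denominators. Multiplying -3/(t(t - 3)) by t(t - 3) gives -3, not +3. The correct result is (t - 3) = t - 3, which is trivially true, not (t - 3) = t + 3. (Step 1 is a valid identity: 1/(t - 3) - 3/(t(t - 3)) = (t - 3)/(t(t - 3)) = 1/t.)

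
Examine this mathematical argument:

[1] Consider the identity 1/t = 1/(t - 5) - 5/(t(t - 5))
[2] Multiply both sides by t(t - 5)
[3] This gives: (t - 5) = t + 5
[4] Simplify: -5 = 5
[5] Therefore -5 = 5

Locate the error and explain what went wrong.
Step 3: This gives: (t - 5) = t + 5

Step 3 makes a sign error when clearing denominators. Multiplying -5/(t(t - 5)) by t(t - 5) gives -5, not +5. The correct result is (t - 5) = t - 5, which is trivially true, not (t - 5) = t + 5. (Step 1 is a valid identity: 1/(t - 5) - 5/(t(t - 5)) = (t - 5)/(t(t - 5)) = 1/t.)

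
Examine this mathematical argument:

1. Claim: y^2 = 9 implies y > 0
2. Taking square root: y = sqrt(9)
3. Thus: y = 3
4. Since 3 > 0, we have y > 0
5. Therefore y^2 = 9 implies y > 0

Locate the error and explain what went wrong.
Step 2: Taking square root: y = sqrt(9)

Step 2 takes the square root and assumes the positive root only. The equation y^2 = 9 actually has two solutions: y = 3 and y = -3. The proof silently assumes y > 0 without justification, then uses this assumption to conclude y > 0, which is circular. The counterexample y = -3 shows the claim is false.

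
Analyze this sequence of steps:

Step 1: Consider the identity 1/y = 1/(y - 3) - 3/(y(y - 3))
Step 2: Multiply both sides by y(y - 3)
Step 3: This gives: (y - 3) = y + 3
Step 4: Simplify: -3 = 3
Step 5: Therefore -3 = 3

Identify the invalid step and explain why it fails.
Step 3: This gives: (y - 3) = y + 3

Step 3 makes a sign error when clearing denominators. Multiplying -3/(y(y - 3)) by y(y - 3) gives -3, not +3. The correct result is (y - 3) = y - 3, which is trivially true, not (y - 3) = y + 3. (Step 1 is a valid identity: 1/(y - 3) - 3/(y(y - 3)) = (y - 3)/(y(y - 3)) = 1/y.)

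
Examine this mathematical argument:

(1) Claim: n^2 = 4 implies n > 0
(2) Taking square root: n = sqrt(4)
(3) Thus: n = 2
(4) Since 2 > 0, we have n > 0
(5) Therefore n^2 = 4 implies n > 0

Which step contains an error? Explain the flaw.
Step 2: Taking square root: n = sqrt(4)

Step 2 takes the square root and assumes the positive root only. The equation n^2 = 4 actually has two solutions: n = 2 and n = -2. The proof silently assumes n > 0 without justification, then uses this assumption to conclude n > 0, which is circular. The counterexample n = -2 shows the claim is false.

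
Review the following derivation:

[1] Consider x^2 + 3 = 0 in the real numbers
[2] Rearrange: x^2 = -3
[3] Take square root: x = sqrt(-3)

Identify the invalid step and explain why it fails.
Step 3: Take square root: x = sqrt(-3)

Step 3 takes the square root of -3, which is negative. In the real number system, the square root of a negative number is undefined. The equation x^2 + 3 = 0 has no real solutions. Square roots of negative numbers only exist in the complex numbers.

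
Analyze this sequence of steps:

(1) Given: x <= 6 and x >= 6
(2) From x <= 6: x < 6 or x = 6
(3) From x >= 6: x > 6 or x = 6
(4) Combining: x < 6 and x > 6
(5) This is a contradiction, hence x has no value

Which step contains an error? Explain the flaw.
Step 4: Combining: x < 6 and x > 6

Step 4 incorrectly combines the conditions. From x <= 6 and x >= 6, the intersection is x = 6. The error treats the 'or' cases as 'and' requirements. The correct conclusion is that x = 6 is the unique solution, not that no solution exists.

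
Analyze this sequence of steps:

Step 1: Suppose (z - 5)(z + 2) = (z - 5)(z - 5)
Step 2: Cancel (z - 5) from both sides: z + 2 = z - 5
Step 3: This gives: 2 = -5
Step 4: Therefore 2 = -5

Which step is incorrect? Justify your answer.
Step 2: Cancel (z - 5) from both sides: z + 2 = z - 5

Step 2 cancels (z - 5) from both sides. This is only valid if (z - 5) ≠ 0, i.e., z ≠ 5. When z = 5, both sides equal zero regardless of the other factors. The correct approach requires considering z = 5 as a separate case.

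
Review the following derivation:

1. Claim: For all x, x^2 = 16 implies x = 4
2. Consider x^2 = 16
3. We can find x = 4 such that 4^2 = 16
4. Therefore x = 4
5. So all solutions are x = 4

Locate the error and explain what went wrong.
Step 4: Therefore x = 4

Step 4 incorrectly concludes that x = 4 is the only solution. The proof shows that x = 4 is A solution (existence), but does not show it is the ONLY solution (uniqueness). In fact, x = -4 is also a solution since (-4)^2 = 16. Finding one solution doesn't prove there are no others.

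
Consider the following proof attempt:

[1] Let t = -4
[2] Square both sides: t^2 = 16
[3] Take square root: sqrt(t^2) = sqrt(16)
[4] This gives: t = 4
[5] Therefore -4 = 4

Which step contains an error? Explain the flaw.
Step 4: This gives: t = 4

Step 4 incorrectly states that sqrt(t^2) = t. The correct identity is sqrt(t^2) = |t|. Since t = -4 < 0, we have sqrt(t^2) = |-4| = 4, not t = -4.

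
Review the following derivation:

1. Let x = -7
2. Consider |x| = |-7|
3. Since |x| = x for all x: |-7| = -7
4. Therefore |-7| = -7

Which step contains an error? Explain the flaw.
Step 3: Since |x| = x for all x: |-7| = -7

Step 3 incorrectly states that |x| = x for all x. The correct definition is |x| = x when x >= 0, and |x| = -x when x < 0. Since -7 < 0, we have |-7| = -(-7) = 7, not -7.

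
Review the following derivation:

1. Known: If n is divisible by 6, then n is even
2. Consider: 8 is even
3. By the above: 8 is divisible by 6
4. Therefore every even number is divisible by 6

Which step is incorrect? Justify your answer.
Step 3: By the above: 8 is divisible by 6

Step 3 commits the fallacy of affirming the consequent. The known fact 'divisible by 6 → even' does NOT imply 'even → divisible by 6'. That would be the converse, which is false. For example, 8 is even but 8 ÷ 6 = 1.33, which is not an integer.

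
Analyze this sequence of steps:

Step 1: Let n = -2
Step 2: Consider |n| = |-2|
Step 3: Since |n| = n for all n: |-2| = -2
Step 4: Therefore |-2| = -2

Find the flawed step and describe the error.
Step 3: Since |n| = n for all n: |-2| = -2

Step 3 incorrectly states that |n| = n for all n. The correct definition is |n| = n when n >= 0, and |n| = -n when n < 0. Since -2 < 0, we have |-2| = -(-2) = 2, not -2.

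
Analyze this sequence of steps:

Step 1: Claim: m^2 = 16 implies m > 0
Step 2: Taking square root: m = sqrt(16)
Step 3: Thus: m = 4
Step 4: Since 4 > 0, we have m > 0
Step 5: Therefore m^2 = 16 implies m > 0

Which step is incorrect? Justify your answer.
Step 2: Taking square root: m = sqrt(16)

Step 2 takes the square root and assumes the positive root only. The equation m^2 = 16 actually has two solutions: m = 4 and m = -4. The proof silently assumes m > 0 without justification, then uses this assumption to conclude m > 0, which is circular. The counterexample m = -4 shows the claim is false.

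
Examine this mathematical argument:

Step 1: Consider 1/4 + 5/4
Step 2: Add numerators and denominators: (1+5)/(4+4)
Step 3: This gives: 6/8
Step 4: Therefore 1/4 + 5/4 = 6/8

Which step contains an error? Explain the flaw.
Step 2: Add numerators and denominators: (1+5)/(4+4)

Step 2 incorrectly adds fractions by separately adding numerators and denominators. This is wrong. The correct method requires a common denominator: 1/4 + 5/4 = (1×4 + 5×4)/(4×4) = 24/16 = 3/2. The method used gives 6/8, which is different.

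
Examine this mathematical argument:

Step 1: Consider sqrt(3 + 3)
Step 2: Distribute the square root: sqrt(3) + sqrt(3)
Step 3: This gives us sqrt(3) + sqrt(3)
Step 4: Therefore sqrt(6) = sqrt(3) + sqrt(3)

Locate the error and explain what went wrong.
Step 2: Distribute the square root: sqrt(3) + sqrt(3)

Step 2 incorrectly 'distributes' the square root over addition. The square root function does not distribute: sqrt(a + b) ≠ sqrt(a) + sqrt(b). In fact, sqrt(3 + 3) = sqrt(6) ≈ 2.4495, while sqrt(3) + sqrt(3) ≈ 3.4641.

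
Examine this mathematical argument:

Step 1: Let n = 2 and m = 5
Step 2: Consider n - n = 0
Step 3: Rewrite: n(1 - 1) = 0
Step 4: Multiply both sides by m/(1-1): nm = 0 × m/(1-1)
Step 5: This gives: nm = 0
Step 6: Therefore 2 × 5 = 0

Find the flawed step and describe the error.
Step 4: Multiply both sides by m/(1-1): nm = 0 × m/(1-1)

Step 4 multiplies both sides by m/(1-1). However, 1-1 = 0, so this is multiplication by m/0, which is undefined. We cannot multiply by an undefined expression.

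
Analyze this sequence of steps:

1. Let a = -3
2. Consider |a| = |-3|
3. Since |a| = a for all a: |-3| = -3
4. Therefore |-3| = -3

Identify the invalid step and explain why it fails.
Step 3: Since |a| = a for all a: |-3| = -3

Step 3 incorrectly states that |a| = a for all a. The correct definition is |a| = a when a >= 0, and |a| = -a when a < 0. Since -3 < 0, we have |-3| = -(-3) = 3, not -3.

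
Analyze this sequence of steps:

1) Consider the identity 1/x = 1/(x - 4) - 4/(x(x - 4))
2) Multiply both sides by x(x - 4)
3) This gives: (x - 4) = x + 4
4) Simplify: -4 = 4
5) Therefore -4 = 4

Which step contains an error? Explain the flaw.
Step 3: This gives: (x - 4) = x + 4

Step 3 makes a sign error when clearing denominators. Multiplying -4/(x(x - 4)) by x(x - 4) gives -4, not +4. The correct result is (x - 4) = x - 4, which is trivially true, not (x - 4) = x + 4. (Step 1 is a valid identity: 1/(x - 4) - 4/(x(x - 4)) = (x - 4)/(x(x - 4)) = 1/x.)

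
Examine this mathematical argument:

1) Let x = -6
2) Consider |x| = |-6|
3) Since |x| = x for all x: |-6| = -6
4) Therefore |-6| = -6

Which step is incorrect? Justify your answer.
Step 3: Since |x| = x for all x: |-6| = -6

Step 3 incorrectly states that |x| = x for all x. The correct definition is |x| = x when x >= 0, and |x| = -x when x < 0. Since -6 < 0, we have |-6| = -(-6) = 6, not -6.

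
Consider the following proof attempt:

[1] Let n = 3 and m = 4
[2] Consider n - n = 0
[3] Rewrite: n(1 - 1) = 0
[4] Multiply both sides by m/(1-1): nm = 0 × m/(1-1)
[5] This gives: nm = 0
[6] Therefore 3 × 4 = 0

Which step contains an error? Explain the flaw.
Step 4: Multiply both sides by m/(1-1): nm = 0 × m/(1-1)

Step 4 multiplies both sides by m/(1-1). However, 1-1 = 0, so this is multiplication by m/0, which is undefined. We cannot multiply by an undefined expression.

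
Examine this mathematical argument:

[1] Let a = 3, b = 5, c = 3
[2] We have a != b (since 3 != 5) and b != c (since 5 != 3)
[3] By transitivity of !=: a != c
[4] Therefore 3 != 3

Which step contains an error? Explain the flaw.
Step 3: By transitivity of !=: a != c

Step 3 incorrectly applies transitivity to the '!=' relation. Transitivity states: if a R b and b R c, then a R c. However, '!=' is not transitive. Counterexample: 3 != 5 and 5 != 3, but 3 = 3 (both equal 3). Transitivity holds for relations like <, <=, =, but not for !=.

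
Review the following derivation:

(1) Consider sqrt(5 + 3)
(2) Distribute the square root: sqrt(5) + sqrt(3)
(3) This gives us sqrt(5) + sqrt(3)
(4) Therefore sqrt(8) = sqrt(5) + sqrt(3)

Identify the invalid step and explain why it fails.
Step 2: Distribute the square root: sqrt(5) + sqrt(3)

Step 2 incorrectly 'distributes' the square root over addition. The square root function does not distribute: sqrt(a + b) ≠ sqrt(a) + sqrt(b). In fact, sqrt(5 + 3) = sqrt(8) ≈ 2.8284, while sqrt(5) + sqrt(3) ≈ 3.9681.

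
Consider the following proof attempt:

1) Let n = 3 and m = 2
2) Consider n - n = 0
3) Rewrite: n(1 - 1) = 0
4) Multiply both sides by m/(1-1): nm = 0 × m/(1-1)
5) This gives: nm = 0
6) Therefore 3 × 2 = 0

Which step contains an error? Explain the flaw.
Step 4: Multiply both sides by m/(1-1): nm = 0 × m/(1-1)

Step 4 multiplies both sides by m/(1-1). However, 1-1 = 0, so this is multiplication by m/0, which is undefined. We cannot multiply by an undefined expression.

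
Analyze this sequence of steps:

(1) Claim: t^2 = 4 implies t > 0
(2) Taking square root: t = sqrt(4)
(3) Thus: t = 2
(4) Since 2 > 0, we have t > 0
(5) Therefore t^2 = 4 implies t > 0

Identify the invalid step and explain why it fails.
Step 2: Taking square root: t = sqrt(4)

Step 2 takes the square root and assumes the positive root only. The equation t^2 = 4 actually has two solutions: t = 2 and t = -2. The proof silently assumes t > 0 without justification, then uses this assumption to conclude t > 0, which is circular. The counterexample t = -2 shows the claim is false.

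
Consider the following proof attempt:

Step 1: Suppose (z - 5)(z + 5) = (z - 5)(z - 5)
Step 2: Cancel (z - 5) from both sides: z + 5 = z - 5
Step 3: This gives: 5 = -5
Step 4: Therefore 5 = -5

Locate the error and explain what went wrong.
Step 2: Cancel (z - 5) from both sides: z + 5 = z - 5

Step 2 cancels (z - 5) from both sides. This is only valid if (z - 5) ≠ 0, i.e., z ≠ 5. When z = 5, both sides equal zero regardless of the other factors. The correct approach requires considering z = 5 as a separate case.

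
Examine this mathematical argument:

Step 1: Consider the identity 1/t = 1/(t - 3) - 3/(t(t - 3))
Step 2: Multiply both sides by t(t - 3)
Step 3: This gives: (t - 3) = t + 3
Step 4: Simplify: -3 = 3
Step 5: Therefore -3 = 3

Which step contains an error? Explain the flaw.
Step 3: This gives: (t - 3) = t + 3

Step 3 makes a sign error when clearing denominators. Multiplying -3/(t(t - 3)) by t(t - 3) gives -3, not +3. The correct result is (t - 3) = t - 3, which is trivially true, not (t - 3) = t + 3. (Step 1 is a valid identity: 1/(t - 3) - 3/(t(t - 3)) = (t - 3)/(t(t - 3)) = 1/t.)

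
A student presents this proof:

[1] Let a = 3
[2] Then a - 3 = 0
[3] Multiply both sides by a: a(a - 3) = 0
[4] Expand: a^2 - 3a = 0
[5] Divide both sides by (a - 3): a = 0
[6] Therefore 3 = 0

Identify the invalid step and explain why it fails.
Step 5: Divide both sides by (a - 3): a = 0

Step 5 divides both sides by (a - 3). However, since a = 3, we have (a - 3) = 0. Division by zero is undefined, making this step invalid.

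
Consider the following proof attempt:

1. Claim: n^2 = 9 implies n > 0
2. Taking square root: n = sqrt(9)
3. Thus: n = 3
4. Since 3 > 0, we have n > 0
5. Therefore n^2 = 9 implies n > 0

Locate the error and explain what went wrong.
Step 2: Taking square root: n = sqrt(9)

Step 2 takes the square root and assumes the positive root only. The equation n^2 = 9 actually has two solutions: n = 3 and n = -3. The proof silently assumes n > 0 without justification, then uses this assumption to conclude n > 0, which is circular. The counterexample n = -3 shows the claim is false.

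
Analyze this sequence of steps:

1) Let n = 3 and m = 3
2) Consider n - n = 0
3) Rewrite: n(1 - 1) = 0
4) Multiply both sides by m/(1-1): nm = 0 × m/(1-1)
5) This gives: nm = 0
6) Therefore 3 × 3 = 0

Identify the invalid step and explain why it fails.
Step 4: Multiply both sides by m/(1-1): nm = 0 × m/(1-1)

Step 4 multiplies both sides by m/(1-1). However, 1-1 = 0, so this is multiplication by m/0, which is undefined. We cannot multiply by an undefined expression.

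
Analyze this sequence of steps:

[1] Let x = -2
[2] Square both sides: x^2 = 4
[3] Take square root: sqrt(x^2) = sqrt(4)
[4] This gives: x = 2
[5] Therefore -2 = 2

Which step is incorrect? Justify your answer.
Step 4: This gives: x = 2

Step 4 incorrectly states that sqrt(x^2) = x. The correct identity is sqrt(x^2) = |x|. Since x = -2 < 0, we have sqrt(x^2) = |-2| = 2, not x = -2.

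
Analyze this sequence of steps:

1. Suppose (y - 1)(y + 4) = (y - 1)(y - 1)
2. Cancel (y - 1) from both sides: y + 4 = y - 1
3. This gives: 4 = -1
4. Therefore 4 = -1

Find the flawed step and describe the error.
Step 2: Cancel (y - 1) from both sides: y + 4 = y - 1

Step 2 cancels (y - 1) from both sides. This is only valid if (y - 1) ≠ 0, i.e., y ≠ 1. When y = 1, both sides equal zero regardless of the other factors. The correct approach requires considering y = 1 as a separate case.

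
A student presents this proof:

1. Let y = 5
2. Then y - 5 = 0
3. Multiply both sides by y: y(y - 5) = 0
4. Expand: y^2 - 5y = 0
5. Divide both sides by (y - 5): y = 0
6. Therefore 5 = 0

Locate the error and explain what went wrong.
Step 5: Divide both sides by (y - 5): y = 0

Step 5 divides both sides by (y - 5). However, since y = 5, we have (y - 5) = 0. Division by zero is undefined, making this step invalid.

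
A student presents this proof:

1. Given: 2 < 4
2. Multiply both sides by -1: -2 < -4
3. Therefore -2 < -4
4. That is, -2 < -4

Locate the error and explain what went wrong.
Step 2: Multiply both sides by -1: -2 < -4

Step 2 multiplies both sides by -1 but fails to reverse the inequality sign. When multiplying (or dividing) an inequality by a negative number, the direction must be reversed. Since 2 < 4, we should get -2 > -4, i.e., -2 > -4.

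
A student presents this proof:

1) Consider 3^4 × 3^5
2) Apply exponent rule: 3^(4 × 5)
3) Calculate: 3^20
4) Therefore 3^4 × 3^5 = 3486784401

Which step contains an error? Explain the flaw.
Step 2: Apply exponent rule: 3^(4 × 5)

Step 2 incorrectly states that a^b × a^c = a^(b×c). The correct rule is a^b × a^c = a^(b+c). The actual value is 3^4 × 3^5 = 3^9 = 19683, not 3^20 = 3486784401.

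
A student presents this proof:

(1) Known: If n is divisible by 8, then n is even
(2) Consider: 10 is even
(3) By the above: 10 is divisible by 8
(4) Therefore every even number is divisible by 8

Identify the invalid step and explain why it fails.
Step 3: By the above: 10 is divisible by 8

Step 3 commits the fallacy of affirming the consequent. The known fact 'divisible by 8 → even' does NOT imply 'even → divisible by 8'. That would be the converse, which is false. For example, 10 is even but 10 ÷ 8 = 1.25, which is not an integer.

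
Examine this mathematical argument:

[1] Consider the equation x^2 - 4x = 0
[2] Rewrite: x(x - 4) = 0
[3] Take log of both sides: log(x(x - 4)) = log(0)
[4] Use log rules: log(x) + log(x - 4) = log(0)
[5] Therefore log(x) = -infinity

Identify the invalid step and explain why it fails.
Step 3: Take log of both sides: log(x(x - 4)) = log(0)

Step 3 takes the logarithm of both sides, resulting in log(0) on the right side. The logarithm is only defined for positive numbers; log(0) is undefined (approaches negative infinity). This operation is invalid.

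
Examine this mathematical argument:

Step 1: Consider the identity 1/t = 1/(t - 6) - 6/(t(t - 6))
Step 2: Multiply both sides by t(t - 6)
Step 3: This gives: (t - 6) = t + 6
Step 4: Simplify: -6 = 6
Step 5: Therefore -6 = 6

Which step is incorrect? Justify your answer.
Step 3: This gives: (t - 6) = t + 6

Step 3 makes a sign error when clearing denominators. Multiplying -6/(t(t - 6)) by t(t - 6) gives -6, not +6. The correct result is (t - 6) = t - 6, which is trivially true, not (t - 6) = t + 6. (Step 1 is a valid identity: 1/(t - 6) - 6/(t(t - 6)) = (t - 6)/(t(t - 6)) = 1/t.)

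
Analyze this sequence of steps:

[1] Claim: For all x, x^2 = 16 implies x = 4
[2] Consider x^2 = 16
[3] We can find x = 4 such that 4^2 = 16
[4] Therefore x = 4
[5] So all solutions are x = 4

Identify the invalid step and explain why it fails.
Step 4: Therefore x = 4

Step 4 incorrectly concludes that x = 4 is the only solution. The proof shows that x = 4 is A solution (existence), but does not show it is the ONLY solution (uniqueness). In fact, x = -4 is also a solution since (-4)^2 = 16. Finding one solution doesn't prove there are no others.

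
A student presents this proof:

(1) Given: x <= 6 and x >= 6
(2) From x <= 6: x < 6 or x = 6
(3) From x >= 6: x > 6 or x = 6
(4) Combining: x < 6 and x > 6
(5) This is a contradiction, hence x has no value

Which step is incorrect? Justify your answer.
Step 4: Combining: x < 6 and x > 6

Step 4 incorrectly combines the conditions. From x <= 6 and x >= 6, the intersection is x = 6. The error treats the 'or' cases as 'and' requirements. The correct conclusion is that x = 6 is the unique solution, not that no solution exists.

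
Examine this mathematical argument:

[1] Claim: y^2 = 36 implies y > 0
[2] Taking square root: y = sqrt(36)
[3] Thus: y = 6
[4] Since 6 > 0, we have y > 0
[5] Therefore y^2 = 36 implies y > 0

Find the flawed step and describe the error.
Step 2: Taking square root: y = sqrt(36)

Step 2 takes the square root and assumes the positive root only. The equation y^2 = 36 actually has two solutions: y = 6 and y = -6. The proof silently assumes y > 0 without justification, then uses this assumption to conclude y > 0, which is circular. The counterexample y = -6 shows the claim is false.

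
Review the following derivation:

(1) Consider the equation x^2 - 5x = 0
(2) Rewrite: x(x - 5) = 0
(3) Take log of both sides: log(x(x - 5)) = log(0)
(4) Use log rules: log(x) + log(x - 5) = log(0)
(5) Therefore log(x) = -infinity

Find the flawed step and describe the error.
Step 3: Take log of both sides: log(x(x - 5)) = log(0)

Step 3 takes the logarithm of both sides, resulting in log(0) on the right side. The logarithm is only defined for positive numbers; log(0) is undefined (approaches negative infinity). This operation is invalid.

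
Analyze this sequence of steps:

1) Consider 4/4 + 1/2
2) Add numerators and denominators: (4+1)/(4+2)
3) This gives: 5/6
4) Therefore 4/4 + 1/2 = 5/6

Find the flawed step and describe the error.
Step 2: Add numerators and denominators: (4+1)/(4+2)

Step 2 incorrectly adds fractions by separately adding numerators and denominators. This is wrong. The correct method requires a common denominator: 4/4 + 1/2 = (4×2 + 1×4)/(4×2) = 12/8 = 3/2. The method used gives 5/6, which is different.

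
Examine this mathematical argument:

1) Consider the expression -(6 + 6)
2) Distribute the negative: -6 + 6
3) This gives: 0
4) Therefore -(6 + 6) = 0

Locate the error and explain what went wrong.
Step 2: Distribute the negative: -6 + 6

Step 2 incorrectly distributes the negative sign. The correct distribution is -(6 + 6) = -6 - 6 = -12. The negative must be applied to both terms, not just the first. The error treats -(6 + 6) as -6 + 6, which equals 0 instead of -12.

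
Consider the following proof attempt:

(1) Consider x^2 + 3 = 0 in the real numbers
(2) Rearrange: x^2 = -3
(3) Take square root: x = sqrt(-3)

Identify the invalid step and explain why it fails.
Step 3: Take square root: x = sqrt(-3)

Step 3 takes the square root of -3, which is negative. In the real number system, the square root of a negative number is undefined. The equation x^2 + 3 = 0 has no real solutions. Square roots of negative numbers only exist in the complex numbers.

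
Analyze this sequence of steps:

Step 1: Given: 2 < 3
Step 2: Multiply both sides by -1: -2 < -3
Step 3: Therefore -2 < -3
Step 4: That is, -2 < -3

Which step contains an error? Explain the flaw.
Step 2: Multiply both sides by -1: -2 < -3

Step 2 multiplies both sides by -1 but fails to reverse the inequality sign. When multiplying (or dividing) an inequality by a negative number, the direction must be reversed. Since 2 < 3, we should get -2 > -3, i.e., -2 > -3.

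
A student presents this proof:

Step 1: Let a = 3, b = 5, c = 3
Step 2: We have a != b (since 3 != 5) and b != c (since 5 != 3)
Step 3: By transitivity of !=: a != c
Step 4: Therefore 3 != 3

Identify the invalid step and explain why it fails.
Step 3: By transitivity of !=: a != c

Step 3 incorrectly applies transitivity to the '!=' relation. Transitivity states: if a R b and b R c, then a R c. However, '!=' is not transitive. Counterexample: 3 != 5 and 5 != 3, but 3 = 3 (both equal 3). Transitivity holds for relations like <, <=, =, but not for !=.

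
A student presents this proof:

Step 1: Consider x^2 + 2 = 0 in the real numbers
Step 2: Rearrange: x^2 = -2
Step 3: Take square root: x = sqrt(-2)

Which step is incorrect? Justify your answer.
Step 3: Take square root: x = sqrt(-2)

Step 3 takes the square root of -2, which is negative. In the real number system, the square root of a negative number is undefined. The equation x^2 + 2 = 0 has no real solutions. Square roots of negative numbers only exist in the complex numbers.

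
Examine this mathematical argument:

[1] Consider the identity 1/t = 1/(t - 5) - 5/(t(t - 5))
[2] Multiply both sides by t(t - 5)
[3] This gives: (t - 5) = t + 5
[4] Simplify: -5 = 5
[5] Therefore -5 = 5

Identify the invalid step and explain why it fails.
Step 3: This gives: (t - 5) = t + 5

Step 3 makes a sign error when clearing denominators. Multiplying -5/(t(t - 5)) by t(t - 5) gives -5, not +5. The correct result is (t - 5) = t - 5, which is trivially true, not (t - 5) = t + 5. (Step 1 is a valid identity: 1/(t - 5) - 5/(t(t - 5)) = (t - 5)/(t(t - 5)) = 1/t.)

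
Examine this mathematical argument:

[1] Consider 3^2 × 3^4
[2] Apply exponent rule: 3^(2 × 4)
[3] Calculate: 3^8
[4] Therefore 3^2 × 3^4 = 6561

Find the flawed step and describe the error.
Step 2: Apply exponent rule: 3^(2 × 4)

Step 2 incorrectly states that a^b × a^c = a^(b×c). The correct rule is a^b × a^c = a^(b+c). The actual value is 3^2 × 3^4 = 3^6 = 729, not 3^8 = 6561.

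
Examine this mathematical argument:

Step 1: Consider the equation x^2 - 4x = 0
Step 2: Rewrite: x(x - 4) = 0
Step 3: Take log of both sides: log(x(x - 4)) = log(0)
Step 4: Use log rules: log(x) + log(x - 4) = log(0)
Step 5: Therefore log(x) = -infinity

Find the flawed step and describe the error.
Step 3: Take log of both sides: log(x(x - 4)) = log(0)

Step 3 takes the logarithm of both sides, resulting in log(0) on the right side. The logarithm is only defined for positive numbers; log(0) is undefined (approaches negative infinity). This operation is invalid.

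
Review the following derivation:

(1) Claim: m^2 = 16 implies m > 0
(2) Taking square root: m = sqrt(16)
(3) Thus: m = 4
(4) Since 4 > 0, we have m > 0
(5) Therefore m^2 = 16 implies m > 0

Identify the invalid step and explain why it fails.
Step 2: Taking square root: m = sqrt(16)

Step 2 takes the square root and assumes the positive root only. The equation m^2 = 16 actually has two solutions: m = 4 and m = -4. The proof silently assumes m > 0 without justification, then uses this assumption to conclude m > 0, which is circular. The counterexample m = -4 shows the claim is false.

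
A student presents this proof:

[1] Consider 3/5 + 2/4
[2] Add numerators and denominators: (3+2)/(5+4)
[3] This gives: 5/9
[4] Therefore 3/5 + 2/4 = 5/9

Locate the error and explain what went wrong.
Step 2: Add numerators and denominators: (3+2)/(5+4)

Step 2 incorrectly adds fractions by separately adding numerators and denominators. This is wrong. The correct method requires a common denominator: 3/5 + 2/4 = (3×4 + 2×5)/(5×4) = 22/20 = 11/10. The method used gives 5/9, which is different.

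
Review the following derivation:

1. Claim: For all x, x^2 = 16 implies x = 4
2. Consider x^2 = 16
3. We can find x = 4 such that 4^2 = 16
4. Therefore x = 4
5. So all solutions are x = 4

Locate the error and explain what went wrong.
Step 4: Therefore x = 4

Step 4 incorrectly concludes that x = 4 is the only solution. The proof shows that x = 4 is A solution (existence), but does not show it is the ONLY solution (uniqueness). In fact, x = -4 is also a solution since (-4)^2 = 16. Finding one solution doesn't prove there are no others.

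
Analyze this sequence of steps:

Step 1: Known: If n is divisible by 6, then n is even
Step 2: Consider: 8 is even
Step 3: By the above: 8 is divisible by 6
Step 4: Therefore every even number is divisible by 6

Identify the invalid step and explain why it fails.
Step 3: By the above: 8 is divisible by 6

Step 3 commits the fallacy of affirming the consequent. The known fact 'divisible by 6 → even' does NOT imply 'even → divisible by 6'. That would be the converse, which is false. For example, 8 is even but 8 ÷ 6 = 1.33, which is not an integer.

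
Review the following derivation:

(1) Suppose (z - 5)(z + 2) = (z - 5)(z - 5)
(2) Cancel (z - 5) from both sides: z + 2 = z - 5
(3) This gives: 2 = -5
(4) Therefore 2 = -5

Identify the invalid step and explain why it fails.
Step 2: Cancel (z - 5) from both sides: z + 2 = z - 5

Step 2 cancels (z - 5) from both sides. This is only valid if (z - 5) ≠ 0, i.e., z ≠ 5. When z = 5, both sides equal zero regardless of the other factors. The correct approach requires considering z = 5 as a separate case.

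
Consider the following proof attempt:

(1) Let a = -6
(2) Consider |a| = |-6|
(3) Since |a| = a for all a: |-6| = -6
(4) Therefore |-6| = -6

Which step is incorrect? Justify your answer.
Step 3: Since |a| = a for all a: |-6| = -6

Step 3 incorrectly states that |a| = a for all a. The correct definition is |a| = a when a >= 0, and |a| = -a when a < 0. Since -6 < 0, we have |-6| = -(-6) = 6, not -6.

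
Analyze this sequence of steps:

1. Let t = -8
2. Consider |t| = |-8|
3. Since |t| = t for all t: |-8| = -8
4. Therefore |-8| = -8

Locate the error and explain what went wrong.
Step 3: Since |t| = t for all t: |-8| = -8

Step 3 incorrectly states that |t| = t for all t. The correct definition is |t| = t when t >= 0, and |t| = -t when t < 0. Since -8 < 0, we have |-8| = -(-8) = 8, not -8.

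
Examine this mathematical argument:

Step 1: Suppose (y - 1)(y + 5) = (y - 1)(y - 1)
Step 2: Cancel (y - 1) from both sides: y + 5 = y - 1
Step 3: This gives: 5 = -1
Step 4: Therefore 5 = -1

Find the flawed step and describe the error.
Step 2: Cancel (y - 1) from both sides: y + 5 = y - 1

Step 2 cancels (y - 1) from both sides. This is only valid if (y - 1) ≠ 0, i.e., y ≠ 1. When y = 1, both sides equal zero regardless of the other factors. The correct approach requires considering y = 1 as a separate case.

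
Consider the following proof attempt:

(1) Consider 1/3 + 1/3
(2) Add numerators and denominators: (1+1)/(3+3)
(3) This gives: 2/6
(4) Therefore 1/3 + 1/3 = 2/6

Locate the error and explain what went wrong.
Step 2: Add numerators and denominators: (1+1)/(3+3)

Step 2 incorrectly adds fractions by separately adding numerators and denominators. This is wrong. The correct method requires a common denominator: 1/3 + 1/3 = (1×3 + 1×3)/(3×3) = 6/9 = 2/3. The method used gives 2/6, which is different.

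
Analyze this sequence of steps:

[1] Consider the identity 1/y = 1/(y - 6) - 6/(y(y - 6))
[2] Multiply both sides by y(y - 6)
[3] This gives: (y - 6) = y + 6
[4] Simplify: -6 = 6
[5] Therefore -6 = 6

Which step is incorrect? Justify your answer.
Step 3: This gives: (y - 6) = y + 6

Step 3 makes a sign error when clearing denominators. Multiplying -6/(y(y - 6)) by y(y - 6) gives -6, not +6. The correct result is (y - 6) = y - 6, which is trivially true, not (y - 6) = y + 6. (Step 1 is a valid identity: 1/(y - 6) - 6/(y(y - 6)) = (y - 6)/(y(y - 6)) = 1/y.)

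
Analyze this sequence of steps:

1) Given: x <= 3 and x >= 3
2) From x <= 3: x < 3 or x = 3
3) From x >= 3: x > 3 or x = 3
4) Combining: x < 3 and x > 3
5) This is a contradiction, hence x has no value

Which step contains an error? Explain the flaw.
Step 4: Combining: x < 3 and x > 3

Step 4 incorrectly combines the conditions. From x <= 3 and x >= 3, the intersection is x = 3. The error treats the 'or' cases as 'and' requirements. The correct conclusion is that x = 3 is the unique solution, not that no solution exists.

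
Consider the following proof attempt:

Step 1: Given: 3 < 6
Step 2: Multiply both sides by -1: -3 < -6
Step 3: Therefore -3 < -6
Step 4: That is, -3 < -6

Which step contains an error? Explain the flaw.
Step 2: Multiply both sides by -1: -3 < -6

Step 2 multiplies both sides by -1 but fails to reverse the inequality sign. When multiplying (or dividing) an inequality by a negative number, the direction must be reversed. Since 3 < 6, we should get -3 > -6, i.e., -3 > -6.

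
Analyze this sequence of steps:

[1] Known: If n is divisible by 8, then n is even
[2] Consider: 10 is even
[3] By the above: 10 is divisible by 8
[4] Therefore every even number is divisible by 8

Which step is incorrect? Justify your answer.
Step 3: By the above: 10 is divisible by 8

Step 3 commits the fallacy of affirming the consequent. The known fact 'divisible by 8 → even' does NOT imply 'even → divisible by 8'. That would be the converse, which is false. For example, 10 is even but 10 ÷ 8 = 1.25, which is not an integer.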